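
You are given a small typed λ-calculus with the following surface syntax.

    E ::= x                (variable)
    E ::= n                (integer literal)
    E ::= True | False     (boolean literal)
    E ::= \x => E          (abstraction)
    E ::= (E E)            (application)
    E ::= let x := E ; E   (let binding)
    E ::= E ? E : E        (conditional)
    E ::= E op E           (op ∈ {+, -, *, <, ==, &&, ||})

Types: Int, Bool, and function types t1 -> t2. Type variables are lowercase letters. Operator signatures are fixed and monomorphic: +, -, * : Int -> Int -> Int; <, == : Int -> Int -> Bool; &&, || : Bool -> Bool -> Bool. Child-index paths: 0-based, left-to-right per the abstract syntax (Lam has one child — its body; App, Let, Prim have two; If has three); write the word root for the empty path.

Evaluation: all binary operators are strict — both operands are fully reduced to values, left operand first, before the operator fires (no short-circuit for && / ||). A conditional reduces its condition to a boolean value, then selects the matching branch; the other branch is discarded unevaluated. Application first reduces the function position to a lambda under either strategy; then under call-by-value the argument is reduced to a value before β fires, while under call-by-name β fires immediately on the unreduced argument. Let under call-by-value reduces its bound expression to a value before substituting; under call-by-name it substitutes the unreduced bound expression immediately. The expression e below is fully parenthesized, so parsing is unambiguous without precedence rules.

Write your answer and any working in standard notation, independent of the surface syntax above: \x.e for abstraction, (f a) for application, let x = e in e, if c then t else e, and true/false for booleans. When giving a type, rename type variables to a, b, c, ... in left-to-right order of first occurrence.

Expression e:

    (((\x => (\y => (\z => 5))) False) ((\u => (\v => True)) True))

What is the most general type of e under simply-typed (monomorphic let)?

Answer: a -> Int

Working:
\z._ : c -> Int
\y._ : b -> c -> Int
\x._ : a -> b -> c -> Int
  unify a -> b -> c -> Int ~ Bool -> d
  unify a ~ Bool
  unify b -> c -> Int ~ d
_ _ : b -> c -> Int
\v._ : f -> Bool
\u._ : e -> f -> Bool
  unify e -> f -> Bool ~ Bool -> g
  unify e ~ Bool
  unify f -> Bool ~ g
_ _ : f -> Bool
  unify b -> c -> Int ~ (f -> Bool) -> h
  unify b ~ f -> Bool
  unify c -> Int ~ h
_ _ : c -> Int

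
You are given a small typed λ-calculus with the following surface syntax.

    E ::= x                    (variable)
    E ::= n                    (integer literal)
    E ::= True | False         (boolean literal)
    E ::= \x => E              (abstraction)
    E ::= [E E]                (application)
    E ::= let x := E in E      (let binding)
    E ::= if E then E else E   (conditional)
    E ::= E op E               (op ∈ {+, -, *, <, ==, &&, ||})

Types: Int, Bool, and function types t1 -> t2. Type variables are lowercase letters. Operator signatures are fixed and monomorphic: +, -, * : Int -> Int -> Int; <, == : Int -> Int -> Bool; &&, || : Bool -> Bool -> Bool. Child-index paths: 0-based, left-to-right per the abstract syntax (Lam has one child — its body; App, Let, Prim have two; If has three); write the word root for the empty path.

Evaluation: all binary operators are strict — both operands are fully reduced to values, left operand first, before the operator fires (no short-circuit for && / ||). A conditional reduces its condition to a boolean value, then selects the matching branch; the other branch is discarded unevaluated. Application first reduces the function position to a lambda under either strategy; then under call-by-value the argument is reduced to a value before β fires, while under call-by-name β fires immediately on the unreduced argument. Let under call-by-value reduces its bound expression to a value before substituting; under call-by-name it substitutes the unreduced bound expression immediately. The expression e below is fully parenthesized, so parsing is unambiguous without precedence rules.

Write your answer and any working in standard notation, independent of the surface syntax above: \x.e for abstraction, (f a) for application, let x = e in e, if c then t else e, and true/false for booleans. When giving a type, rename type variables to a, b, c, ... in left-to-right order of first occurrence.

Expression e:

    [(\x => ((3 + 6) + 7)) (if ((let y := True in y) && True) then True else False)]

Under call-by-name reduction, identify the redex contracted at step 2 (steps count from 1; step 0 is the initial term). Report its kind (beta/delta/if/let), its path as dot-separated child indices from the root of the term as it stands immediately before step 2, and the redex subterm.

Trace:
step 0: ((\x.((3 + 6) + 7)) (if ((let y = true in y) && true) then true else false))
step 1: [beta@root] ((3 + 6) + 7)
step 2: [delta@0] (9 + 7)

Answer: delta at 0 : (3 + 6)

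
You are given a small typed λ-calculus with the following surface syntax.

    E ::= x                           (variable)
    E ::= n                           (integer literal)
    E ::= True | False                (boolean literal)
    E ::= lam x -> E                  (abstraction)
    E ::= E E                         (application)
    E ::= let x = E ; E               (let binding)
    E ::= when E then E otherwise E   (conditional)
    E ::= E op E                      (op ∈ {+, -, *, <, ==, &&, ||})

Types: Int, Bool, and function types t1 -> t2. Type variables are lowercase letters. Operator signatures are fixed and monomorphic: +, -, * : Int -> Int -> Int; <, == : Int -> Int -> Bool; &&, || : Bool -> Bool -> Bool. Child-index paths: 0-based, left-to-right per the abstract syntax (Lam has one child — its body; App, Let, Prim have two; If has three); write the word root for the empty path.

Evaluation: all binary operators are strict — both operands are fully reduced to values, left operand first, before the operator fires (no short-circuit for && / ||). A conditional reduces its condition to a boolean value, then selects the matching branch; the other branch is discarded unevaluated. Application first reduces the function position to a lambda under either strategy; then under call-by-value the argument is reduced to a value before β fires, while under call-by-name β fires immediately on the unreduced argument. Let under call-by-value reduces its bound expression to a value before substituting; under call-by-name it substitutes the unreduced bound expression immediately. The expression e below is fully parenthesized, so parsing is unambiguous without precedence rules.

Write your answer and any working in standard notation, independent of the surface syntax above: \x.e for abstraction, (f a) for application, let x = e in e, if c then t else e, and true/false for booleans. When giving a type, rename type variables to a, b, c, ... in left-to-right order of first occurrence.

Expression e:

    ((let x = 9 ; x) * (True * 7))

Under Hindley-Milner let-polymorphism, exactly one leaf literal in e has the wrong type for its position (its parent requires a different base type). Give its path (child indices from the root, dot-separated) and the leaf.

Answer: 1.0 : true

Derivation:
let x : Int
x : Int
  unify Int ~ Int
  unify Bool ~ Int
  FAIL: mismatch Bool ~ Int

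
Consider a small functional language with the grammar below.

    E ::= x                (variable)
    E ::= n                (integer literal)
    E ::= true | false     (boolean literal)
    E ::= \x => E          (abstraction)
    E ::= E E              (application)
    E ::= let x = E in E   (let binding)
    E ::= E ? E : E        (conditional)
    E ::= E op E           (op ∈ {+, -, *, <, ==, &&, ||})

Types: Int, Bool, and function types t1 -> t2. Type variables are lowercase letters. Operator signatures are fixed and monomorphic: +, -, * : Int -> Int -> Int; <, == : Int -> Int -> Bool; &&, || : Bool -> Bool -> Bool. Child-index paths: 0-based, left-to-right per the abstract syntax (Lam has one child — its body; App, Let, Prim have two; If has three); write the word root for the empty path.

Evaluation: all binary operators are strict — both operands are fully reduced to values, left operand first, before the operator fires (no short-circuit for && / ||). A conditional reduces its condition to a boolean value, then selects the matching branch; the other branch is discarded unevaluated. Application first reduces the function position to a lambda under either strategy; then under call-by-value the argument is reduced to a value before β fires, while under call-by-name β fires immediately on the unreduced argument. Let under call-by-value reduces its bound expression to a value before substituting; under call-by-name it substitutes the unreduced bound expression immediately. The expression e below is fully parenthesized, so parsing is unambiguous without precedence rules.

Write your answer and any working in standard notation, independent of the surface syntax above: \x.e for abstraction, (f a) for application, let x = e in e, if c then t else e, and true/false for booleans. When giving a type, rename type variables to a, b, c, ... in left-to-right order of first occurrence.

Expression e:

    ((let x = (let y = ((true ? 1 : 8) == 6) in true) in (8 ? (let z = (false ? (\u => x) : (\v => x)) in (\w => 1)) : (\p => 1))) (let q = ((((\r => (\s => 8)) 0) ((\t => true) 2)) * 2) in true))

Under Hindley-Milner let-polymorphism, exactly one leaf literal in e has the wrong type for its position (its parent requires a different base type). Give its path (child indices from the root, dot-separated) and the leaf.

Derivation:
  unify Bool ~ Bool
  unify Int ~ Int
  unify Int ~ Int
  unify Int ~ Int
let y : Bool
let x : Bool
  unify Int ~ Bool
  FAIL: mismatch Int ~ Bool

Answer: 0.1.0 : 8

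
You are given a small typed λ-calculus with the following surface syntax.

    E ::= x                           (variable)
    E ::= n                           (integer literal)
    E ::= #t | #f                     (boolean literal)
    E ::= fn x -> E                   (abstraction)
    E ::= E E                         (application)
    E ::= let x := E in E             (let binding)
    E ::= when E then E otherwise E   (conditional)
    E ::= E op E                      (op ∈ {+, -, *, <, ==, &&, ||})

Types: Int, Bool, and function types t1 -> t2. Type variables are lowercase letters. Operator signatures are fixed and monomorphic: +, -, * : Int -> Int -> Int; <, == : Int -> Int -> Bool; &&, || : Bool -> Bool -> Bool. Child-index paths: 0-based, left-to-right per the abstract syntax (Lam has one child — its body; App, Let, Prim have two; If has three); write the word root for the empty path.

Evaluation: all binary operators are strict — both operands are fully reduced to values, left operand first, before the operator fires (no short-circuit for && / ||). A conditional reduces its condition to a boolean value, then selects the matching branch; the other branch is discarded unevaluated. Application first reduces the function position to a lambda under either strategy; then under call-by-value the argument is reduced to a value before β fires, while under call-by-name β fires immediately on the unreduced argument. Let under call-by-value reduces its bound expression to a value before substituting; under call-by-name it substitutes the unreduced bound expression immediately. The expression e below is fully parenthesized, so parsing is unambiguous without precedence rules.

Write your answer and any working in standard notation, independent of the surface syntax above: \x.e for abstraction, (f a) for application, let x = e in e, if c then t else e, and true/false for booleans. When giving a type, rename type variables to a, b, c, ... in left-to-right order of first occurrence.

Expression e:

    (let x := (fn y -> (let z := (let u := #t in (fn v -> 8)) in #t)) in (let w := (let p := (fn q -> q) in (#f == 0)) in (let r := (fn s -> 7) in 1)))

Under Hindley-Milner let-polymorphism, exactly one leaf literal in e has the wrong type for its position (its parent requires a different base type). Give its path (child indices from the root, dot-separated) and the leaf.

Trace:
let u : Bool
\v._ : b -> Int
let z : forall. b -> Int
\y._ : a -> Bool
let x : forall. a -> Bool
q : c
\q._ : c -> c
let p : forall. c -> c
  unify Bool ~ Int
  FAIL: mismatch Bool ~ Int

Answer: 1.0.1.0 : false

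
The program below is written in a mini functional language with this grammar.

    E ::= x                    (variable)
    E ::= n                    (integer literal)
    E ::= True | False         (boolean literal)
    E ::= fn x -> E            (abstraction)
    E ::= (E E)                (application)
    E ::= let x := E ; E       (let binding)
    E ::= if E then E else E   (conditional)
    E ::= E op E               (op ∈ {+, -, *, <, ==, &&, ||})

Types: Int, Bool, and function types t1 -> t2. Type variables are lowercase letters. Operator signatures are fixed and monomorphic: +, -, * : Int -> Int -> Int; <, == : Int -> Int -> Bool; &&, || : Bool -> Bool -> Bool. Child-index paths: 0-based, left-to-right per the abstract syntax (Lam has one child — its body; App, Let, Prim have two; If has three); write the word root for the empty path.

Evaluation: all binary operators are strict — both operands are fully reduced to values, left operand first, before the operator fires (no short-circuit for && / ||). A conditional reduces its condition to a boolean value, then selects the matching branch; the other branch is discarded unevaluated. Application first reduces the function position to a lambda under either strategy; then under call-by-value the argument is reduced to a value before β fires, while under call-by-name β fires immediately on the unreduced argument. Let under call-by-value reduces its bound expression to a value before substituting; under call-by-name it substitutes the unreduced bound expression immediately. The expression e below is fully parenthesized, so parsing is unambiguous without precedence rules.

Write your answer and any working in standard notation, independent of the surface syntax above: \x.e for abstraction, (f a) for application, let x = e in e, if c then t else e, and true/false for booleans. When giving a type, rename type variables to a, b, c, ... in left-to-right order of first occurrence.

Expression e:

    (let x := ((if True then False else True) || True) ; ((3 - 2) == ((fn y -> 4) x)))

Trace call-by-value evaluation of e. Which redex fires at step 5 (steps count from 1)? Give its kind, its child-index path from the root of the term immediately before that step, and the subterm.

Trace:
step 0: (let x = ((if true then false else true) || true) in ((3 - 2) == ((\y.4) x)))
step 1: [if@0.0] (let x = (false || true) in ((3 - 2) == ((\y.4) x)))
step 2: [delta@0] (let x = true in ((3 - 2) == ((\y.4) x)))
step 3: [let@root] ((3 - 2) == ((\y.4) true))
step 4: [delta@0] (1 == ((\y.4) true))
step 5: [beta@1] (1 == 4)

Answer: beta at 1 : ((\y.4) true)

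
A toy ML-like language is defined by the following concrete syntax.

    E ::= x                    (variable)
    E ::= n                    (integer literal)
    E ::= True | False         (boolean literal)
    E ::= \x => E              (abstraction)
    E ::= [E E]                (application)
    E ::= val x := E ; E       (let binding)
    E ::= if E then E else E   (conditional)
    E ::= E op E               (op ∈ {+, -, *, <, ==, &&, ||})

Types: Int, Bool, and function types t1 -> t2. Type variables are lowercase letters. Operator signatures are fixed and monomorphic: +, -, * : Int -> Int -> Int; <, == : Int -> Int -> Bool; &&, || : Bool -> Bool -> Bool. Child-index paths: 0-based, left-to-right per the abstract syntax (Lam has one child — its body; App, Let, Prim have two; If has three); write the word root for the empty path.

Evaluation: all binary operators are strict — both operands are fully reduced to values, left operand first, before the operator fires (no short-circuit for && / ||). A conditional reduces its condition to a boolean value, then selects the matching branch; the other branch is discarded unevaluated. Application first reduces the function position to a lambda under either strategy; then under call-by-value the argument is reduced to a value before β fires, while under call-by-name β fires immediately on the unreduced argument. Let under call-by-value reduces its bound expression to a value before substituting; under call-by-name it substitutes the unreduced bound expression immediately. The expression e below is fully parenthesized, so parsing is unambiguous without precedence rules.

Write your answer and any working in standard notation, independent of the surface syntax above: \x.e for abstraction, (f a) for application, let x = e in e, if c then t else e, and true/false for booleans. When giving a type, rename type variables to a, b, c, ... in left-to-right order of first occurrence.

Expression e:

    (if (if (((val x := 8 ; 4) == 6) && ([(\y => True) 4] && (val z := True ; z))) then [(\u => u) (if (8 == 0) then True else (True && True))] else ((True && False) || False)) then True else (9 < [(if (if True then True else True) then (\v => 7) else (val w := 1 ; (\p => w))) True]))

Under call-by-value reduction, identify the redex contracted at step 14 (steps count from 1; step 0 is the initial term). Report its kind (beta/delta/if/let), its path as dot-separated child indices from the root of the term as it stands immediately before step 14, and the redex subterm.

Answer: delta at root : (9 < 7)

Trace:
step 0: (if (if (((let x = 8 in 4) == 6) && (((\y.true) 4) && (let z = true in z))) then ((\u.u) (if (8 == 0) then true else (true && true))) else ((true && false) || false)) then true else (9 < ((if (if true then true else true) then (\v.7) else (let w = 1 in (\p.w))) true)))
step 1: [let@0.0.0.0] (if (if ((4 == 6) && (((\y.true) 4) && (let z = true in z))) then ((\u.u) (if (8 == 0) then true else (true && true))) else ((true && false) || false)) then true else (9 < ((if (if true then true else true) then (\v.7) else (let w = 1 in (\p.w))) true)))
step 2: [delta@0.0.0] (if (if (false && (((\y.true) 4) && (let z = true in z))) then ((\u.u) (if (8 == 0) then true else (true && true))) else ((true && false) || false)) then true else (9 < ((if (if true then true else true) then (\v.7) else (let w = 1 in (\p.w))) true)))
step 3: [beta@0.0.1.0] (if (if (false && (true && (let z = true in z))) then ((\u.u) (if (8 == 0) then true else (true && true))) else ((true && false) || false)) then true else (9 < ((if (if true then true else true) then (\v.7) else (let w = 1 in (\p.w))) true)))
step 4: [let@0.0.1.1] (if (if (false && (true && true)) then ((\u.u) (if (8 == 0) then true else (true && true))) else ((true && false) || false)) then true else (9 < ((if (if true then true else true) then (\v.7) else (let w = 1 in (\p.w))) true)))
step 5: [delta@0.0.1] (if (if (false && true) then ((\u.u) (if (8 == 0) then true else (true && true))) else ((true && false) || false)) then true else (9 < ((if (if true then true else true) then (\v.7) else (let w = 1 in (\p.w))) true)))
step 6: [delta@0.0] (if (if false then ((\u.u) (if (8 == 0) then true else (true && true))) else ((true && false) || false)) then true else (9 < ((if (if true then true else true) then (\v.7) else (let w = 1 in (\p.w))) true)))
step 7: [if@0] (if ((true && false) || false) then true else (9 < ((if (if true then true else true) then (\v.7) else (let w = 1 in (\p.w))) true)))
step 8: [delta@0.0] (if (false || false) then true else (9 < ((if (if true then true else true) then (\v.7) else (let w = 1 in (\p.w))) true)))
step 9: [delta@0] (if false then true else (9 < ((if (if true then true else true) then (\v.7) else (let w = 1 in (\p.w))) true)))
step 10: [if@root] (9 < ((if (if true then true else true) then (\v.7) else (let w = 1 in (\p.w))) true))
step 11: [if@1.0.0] (9 < ((if true then (\v.7) else (let w = 1 in (\p.w))) true))
step 12: [if@1.0] (9 < ((\v.7) true))
step 13: [beta@1] (9 < 7)
step 14: [delta@root] false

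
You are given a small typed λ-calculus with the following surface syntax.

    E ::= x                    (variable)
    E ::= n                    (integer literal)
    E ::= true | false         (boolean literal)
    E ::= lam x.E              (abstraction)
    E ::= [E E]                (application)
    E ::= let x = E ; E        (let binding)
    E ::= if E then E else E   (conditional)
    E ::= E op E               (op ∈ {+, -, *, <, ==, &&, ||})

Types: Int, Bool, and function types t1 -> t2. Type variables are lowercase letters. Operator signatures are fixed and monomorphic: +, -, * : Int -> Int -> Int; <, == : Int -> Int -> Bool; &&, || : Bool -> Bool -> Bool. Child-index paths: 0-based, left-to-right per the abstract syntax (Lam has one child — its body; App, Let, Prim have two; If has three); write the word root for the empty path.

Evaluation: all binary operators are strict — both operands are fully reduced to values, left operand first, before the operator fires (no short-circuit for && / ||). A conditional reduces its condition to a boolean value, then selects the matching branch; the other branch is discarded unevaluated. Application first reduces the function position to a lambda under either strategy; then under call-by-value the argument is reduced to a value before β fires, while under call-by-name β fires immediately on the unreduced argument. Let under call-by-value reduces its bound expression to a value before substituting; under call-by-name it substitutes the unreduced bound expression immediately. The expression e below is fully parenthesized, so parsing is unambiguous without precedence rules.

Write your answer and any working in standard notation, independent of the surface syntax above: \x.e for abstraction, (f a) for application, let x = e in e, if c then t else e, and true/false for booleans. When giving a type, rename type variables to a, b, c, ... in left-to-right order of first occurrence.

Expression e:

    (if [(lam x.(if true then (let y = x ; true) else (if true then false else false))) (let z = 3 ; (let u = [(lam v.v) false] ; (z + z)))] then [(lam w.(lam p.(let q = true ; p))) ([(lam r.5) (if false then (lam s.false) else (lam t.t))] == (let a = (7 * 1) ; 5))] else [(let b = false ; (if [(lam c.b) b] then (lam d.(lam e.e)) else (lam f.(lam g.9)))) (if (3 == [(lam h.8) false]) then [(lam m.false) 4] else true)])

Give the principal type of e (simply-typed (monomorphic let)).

Derivation:
  unify Bool ~ Bool
x : a
let y : a
  unify Bool ~ Bool
  unify Bool ~ Bool
  unify Bool ~ Bool
\x._ : a -> Bool
let z : Int
v : b
\v._ : b -> b
  unify b -> b ~ Bool -> c
  unify b ~ Bool
  unify Bool ~ c
_ _ : Bool
let u : Bool
z : Int
  unify Int ~ Int
z : Int
  unify Int ~ Int
  unify a -> Bool ~ Int -> d
  unify a ~ Int
  unify Bool ~ d
_ _ : Bool
  unify Bool ~ Bool
let q : Bool
p : f
\p._ : f -> f
\w._ : e -> f -> f
\r._ : g -> Int
  unify Bool ~ Bool
\s._ : h -> Bool
t : i
\t._ : i -> i
  unify h -> Bool ~ i -> i
  unify h ~ i
  unify Bool ~ i
  unify g -> Int ~ (Bool -> Bool) -> j
  unify g ~ Bool -> Bool
  unify Int ~ j
_ _ : Int
  unify Int ~ Int
  unify Int ~ Int
  unify Int ~ Int
let a : Int
  unify Int ~ Int
  unify e -> f -> f ~ Bool -> k
  unify e ~ Bool
  unify f -> f ~ k
_ _ : f -> f
let b : Bool
b : Bool
\c._ : l -> Bool
b : Bool
  unify l -> Bool ~ Bool -> m
  unify l ~ Bool
  unify Bool ~ m
_ _ : Bool
  unify Bool ~ Bool
e : o
\e._ : o -> o
\d._ : n -> o -> o
\g._ : q -> Int
\f._ : p -> q -> Int
  unify n -> o -> o ~ p -> q -> Int
  unify n ~ p
  unify o -> o ~ q -> Int
  unify o ~ q
  unify q ~ Int
  unify Int ~ Int
\h._ : r -> Int
  unify r -> Int ~ Bool -> s
  unify r ~ Bool
  unify Int ~ s
_ _ : Int
  unify Int ~ Int
  unify Bool ~ Bool
\m._ : t -> Bool
  unify t -> Bool ~ Int -> u
  unify t ~ Int
  unify Bool ~ u
_ _ : Bool
  unify Bool ~ Bool
  unify p -> Int -> Int ~ Bool -> v
  unify p ~ Bool
  unify Int -> Int ~ v
_ _ : Int -> Int
  unify f -> f ~ Int -> Int
  unify f ~ Int
  unify Int ~ Int

Answer: Int -> Int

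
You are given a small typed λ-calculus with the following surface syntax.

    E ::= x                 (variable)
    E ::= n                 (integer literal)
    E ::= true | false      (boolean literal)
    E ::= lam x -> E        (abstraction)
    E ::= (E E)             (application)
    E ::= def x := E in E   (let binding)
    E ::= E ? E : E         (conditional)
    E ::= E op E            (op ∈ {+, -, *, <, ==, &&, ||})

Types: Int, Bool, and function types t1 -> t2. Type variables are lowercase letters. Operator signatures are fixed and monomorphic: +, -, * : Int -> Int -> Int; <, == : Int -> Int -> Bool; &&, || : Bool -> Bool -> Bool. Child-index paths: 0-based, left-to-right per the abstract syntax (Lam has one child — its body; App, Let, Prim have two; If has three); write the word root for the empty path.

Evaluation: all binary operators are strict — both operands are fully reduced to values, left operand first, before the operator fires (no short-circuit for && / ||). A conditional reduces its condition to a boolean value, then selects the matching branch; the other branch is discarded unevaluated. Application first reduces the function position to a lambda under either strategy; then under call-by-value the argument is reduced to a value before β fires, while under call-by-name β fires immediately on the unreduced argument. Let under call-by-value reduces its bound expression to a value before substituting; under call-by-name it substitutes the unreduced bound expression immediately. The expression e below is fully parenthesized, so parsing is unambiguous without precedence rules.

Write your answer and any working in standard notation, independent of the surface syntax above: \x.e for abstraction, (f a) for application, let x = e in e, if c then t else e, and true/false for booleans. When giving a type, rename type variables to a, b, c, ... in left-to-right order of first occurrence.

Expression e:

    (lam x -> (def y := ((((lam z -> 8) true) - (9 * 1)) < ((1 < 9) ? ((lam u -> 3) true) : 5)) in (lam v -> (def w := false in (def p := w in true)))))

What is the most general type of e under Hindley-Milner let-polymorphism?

Trace:
\z._ : b -> Int
  unify b -> Int ~ Bool -> c
  unify b ~ Bool
  unify Int ~ c
_ _ : Int
  unify Int ~ Int
  unify Int ~ Int
  unify Int ~ Int
  unify Int ~ Int
  unify Int ~ Int
  unify Int ~ Int
  unify Int ~ Int
  unify Bool ~ Bool
\u._ : d -> Int
  unify d -> Int ~ Bool -> e
  unify d ~ Bool
  unify Int ~ e
_ _ : Int
  unify Int ~ Int
  unify Int ~ Int
let y : Bool
let w : Bool
w : Bool
let p : Bool
\v._ : f -> Bool
\x._ : a -> f -> Bool

Answer: a -> b -> Bool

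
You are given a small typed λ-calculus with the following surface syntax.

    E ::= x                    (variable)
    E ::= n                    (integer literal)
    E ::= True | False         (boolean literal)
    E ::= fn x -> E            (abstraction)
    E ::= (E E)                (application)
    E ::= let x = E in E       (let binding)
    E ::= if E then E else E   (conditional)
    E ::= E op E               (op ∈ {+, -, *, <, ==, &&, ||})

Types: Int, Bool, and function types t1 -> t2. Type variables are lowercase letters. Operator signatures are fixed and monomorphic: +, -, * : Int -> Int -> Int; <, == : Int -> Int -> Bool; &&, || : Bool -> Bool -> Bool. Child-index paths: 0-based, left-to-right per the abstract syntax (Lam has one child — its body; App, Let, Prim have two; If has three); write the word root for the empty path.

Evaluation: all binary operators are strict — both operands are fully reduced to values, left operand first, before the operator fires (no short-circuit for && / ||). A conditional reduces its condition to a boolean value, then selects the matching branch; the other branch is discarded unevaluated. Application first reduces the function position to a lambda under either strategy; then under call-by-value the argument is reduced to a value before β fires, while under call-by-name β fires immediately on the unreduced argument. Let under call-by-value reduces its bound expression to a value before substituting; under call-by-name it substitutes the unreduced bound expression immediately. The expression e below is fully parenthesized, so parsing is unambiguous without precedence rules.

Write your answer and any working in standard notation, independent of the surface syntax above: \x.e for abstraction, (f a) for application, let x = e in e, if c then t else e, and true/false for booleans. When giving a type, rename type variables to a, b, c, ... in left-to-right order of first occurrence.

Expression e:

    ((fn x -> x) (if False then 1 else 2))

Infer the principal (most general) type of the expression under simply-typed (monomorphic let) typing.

Answer: Int

Working:
x : a
\x._ : a -> a
  unify Bool ~ Bool
  unify Int ~ Int
  unify a -> a ~ Int -> b
  unify a ~ Int
  unify Int ~ b
_ _ : Int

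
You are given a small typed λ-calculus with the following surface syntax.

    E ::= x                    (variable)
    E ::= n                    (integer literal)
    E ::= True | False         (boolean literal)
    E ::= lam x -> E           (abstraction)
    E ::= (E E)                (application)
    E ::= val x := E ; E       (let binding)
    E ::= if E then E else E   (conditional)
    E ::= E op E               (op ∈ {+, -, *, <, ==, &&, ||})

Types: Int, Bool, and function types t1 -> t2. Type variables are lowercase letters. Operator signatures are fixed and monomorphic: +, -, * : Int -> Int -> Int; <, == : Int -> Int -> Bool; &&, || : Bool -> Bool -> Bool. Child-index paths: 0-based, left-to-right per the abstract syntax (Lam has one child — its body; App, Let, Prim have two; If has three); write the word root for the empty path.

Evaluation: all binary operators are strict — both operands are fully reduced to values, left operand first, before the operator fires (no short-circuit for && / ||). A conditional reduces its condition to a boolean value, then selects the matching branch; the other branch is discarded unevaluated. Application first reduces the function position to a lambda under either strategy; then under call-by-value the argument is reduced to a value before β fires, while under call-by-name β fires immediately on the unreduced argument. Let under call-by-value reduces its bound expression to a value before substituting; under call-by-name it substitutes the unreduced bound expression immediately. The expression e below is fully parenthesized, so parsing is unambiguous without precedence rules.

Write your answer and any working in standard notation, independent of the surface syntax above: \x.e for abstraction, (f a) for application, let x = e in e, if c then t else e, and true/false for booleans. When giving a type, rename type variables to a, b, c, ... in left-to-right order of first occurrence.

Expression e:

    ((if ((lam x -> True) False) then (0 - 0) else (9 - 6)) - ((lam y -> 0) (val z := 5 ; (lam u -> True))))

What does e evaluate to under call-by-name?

Answer: 0

Derivation:
step 0: ((if ((\x.true) false) then (0 - 0) else (9 - 6)) - ((\y.0) (let z = 5 in (\u.true))))
step 1: [beta@0.0] ((if true then (0 - 0) else (9 - 6)) - ((\y.0) (let z = 5 in (\u.true))))
step 2: [if@0] ((0 - 0) - ((\y.0) (let z = 5 in (\u.true))))
step 3: [delta@0] (0 - ((\y.0) (let z = 5 in (\u.true))))
step 4: [beta@1] (0 - 0)
step 5: [delta@root] 0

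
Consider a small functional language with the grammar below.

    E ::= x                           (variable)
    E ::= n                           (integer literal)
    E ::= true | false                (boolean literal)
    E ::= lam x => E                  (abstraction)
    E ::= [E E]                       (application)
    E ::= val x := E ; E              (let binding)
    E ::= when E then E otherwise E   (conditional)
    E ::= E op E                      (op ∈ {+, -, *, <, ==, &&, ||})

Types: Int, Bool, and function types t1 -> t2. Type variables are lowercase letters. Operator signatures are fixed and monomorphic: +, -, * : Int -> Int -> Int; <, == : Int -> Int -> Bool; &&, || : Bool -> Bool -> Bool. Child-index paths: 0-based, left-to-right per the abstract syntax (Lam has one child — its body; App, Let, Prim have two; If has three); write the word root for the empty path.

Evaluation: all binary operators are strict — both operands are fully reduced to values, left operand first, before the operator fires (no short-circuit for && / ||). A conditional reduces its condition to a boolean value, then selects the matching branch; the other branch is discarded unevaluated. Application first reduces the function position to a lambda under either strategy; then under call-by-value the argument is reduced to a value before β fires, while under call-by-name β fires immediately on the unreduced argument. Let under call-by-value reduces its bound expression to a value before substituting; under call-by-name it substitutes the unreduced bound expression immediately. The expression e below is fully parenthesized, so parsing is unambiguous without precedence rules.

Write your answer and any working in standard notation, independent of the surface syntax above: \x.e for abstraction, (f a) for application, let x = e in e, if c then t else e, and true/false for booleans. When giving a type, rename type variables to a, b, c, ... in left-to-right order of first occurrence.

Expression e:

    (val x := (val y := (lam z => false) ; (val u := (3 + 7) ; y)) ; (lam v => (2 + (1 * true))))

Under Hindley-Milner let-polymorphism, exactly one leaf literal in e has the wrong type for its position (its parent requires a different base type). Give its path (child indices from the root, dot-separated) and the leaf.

Trace:
\z._ : a -> Bool
let y : forall. a -> Bool
  unify Int ~ Int
  unify Int ~ Int
let u : Int
y : b -> Bool
let x : forall. b -> Bool
  unify Int ~ Int
  unify Int ~ Int
  unify Bool ~ Int
  FAIL: mismatch Bool ~ Int

Answer: 1.0.1.1 : true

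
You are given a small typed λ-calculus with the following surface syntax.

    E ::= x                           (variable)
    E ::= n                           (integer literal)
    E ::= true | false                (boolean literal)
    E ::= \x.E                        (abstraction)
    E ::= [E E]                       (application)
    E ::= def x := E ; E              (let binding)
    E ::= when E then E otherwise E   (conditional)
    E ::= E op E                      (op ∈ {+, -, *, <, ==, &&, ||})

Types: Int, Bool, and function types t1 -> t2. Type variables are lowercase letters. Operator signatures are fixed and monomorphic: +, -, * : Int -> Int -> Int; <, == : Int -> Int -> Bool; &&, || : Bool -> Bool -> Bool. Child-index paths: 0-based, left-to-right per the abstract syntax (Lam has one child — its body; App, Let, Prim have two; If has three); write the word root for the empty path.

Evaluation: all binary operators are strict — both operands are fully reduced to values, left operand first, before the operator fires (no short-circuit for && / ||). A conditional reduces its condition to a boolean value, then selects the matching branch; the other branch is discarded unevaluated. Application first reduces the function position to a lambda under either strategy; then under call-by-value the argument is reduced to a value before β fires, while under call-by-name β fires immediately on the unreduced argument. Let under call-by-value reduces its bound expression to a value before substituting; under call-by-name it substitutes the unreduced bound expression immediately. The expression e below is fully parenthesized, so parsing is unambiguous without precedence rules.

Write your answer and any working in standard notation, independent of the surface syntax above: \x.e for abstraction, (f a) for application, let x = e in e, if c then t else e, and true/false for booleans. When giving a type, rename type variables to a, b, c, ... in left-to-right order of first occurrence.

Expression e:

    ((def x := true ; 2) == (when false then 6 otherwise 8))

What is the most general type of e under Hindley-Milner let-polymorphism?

Answer: Bool

Trace:
let x : Bool
  unify Int ~ Int
  unify Bool ~ Bool
  unify Int ~ Int
  unify Int ~ Int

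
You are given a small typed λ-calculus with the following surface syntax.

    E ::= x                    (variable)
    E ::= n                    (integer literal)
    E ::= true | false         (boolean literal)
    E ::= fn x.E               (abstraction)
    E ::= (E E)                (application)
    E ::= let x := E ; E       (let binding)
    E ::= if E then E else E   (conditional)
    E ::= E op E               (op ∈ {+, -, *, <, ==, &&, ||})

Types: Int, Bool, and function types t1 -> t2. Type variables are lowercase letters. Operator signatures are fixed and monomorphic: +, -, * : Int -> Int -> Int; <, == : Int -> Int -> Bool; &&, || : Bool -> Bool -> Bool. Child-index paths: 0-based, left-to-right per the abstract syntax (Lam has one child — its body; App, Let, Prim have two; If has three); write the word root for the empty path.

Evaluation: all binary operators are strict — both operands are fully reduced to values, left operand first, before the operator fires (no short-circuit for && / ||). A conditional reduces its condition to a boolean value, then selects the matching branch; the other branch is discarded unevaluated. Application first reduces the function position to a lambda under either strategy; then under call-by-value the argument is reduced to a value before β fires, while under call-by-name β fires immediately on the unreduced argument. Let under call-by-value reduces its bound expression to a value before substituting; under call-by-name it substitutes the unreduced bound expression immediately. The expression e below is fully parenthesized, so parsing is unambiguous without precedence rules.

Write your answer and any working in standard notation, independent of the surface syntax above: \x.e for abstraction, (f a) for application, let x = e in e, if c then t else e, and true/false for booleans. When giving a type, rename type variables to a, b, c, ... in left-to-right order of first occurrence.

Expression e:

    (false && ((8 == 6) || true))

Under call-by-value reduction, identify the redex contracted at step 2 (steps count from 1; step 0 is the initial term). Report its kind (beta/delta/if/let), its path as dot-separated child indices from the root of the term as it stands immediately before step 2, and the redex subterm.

Answer: delta at 1 : (false || true)

Working:
step 0: (false && ((8 == 6) || true))
step 1: [delta@1.0] (false && (false || true))
step 2: [delta@1] (false && true)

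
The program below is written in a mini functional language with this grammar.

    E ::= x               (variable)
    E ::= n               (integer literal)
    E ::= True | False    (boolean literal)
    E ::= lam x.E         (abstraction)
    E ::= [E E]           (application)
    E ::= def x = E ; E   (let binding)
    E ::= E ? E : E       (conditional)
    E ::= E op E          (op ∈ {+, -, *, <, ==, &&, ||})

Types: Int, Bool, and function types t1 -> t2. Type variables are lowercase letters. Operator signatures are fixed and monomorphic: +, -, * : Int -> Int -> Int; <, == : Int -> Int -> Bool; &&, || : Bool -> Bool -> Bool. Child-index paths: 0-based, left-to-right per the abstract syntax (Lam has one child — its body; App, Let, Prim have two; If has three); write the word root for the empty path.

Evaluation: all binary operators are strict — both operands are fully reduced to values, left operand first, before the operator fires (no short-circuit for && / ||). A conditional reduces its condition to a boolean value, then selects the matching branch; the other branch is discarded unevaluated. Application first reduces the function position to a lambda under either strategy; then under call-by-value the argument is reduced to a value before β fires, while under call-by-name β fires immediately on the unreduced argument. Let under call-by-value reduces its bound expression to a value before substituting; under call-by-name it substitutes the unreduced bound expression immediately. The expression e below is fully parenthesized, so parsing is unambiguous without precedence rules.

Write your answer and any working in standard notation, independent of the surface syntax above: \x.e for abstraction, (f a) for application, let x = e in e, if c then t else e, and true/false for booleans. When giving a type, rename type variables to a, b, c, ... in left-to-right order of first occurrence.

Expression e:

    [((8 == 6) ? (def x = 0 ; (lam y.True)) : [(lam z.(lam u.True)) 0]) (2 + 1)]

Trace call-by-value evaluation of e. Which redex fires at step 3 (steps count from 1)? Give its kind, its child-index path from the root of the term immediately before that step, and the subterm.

Answer: beta at 0 : ((\z.(\u.true)) 0)

Working:
step 0: ((if (8 == 6) then (let x = 0 in (\y.true)) else ((\z.(\u.true)) 0)) (2 + 1))
step 1: [delta@0.0] ((if false then (let x = 0 in (\y.true)) else ((\z.(\u.true)) 0)) (2 + 1))
step 2: [if@0] (((\z.(\u.true)) 0) (2 + 1))
step 3: [beta@0] ((\u.true) (2 + 1))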